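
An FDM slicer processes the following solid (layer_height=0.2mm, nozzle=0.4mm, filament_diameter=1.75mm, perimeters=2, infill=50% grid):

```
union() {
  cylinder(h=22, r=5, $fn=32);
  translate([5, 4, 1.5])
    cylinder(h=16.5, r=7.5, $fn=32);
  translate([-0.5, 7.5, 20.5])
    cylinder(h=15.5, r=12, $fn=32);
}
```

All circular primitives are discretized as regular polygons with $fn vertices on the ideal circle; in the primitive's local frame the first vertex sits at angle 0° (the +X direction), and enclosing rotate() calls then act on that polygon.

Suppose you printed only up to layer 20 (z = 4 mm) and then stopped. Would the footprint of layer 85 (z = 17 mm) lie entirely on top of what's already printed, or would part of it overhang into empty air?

Compare the two slices. At z = 4: the r=5 cylinder gives a regular 32-gon of circumradius 5 (constant along its height) (area = (32/2)·5.000²·sin(360°/32) = 78.04 mm²); the cylinder at (5, 4): section is a regular 32-gon, circumradius r=7.5 (area = (32/2)·7.500²·sin(360°/32) = 175.58 mm²); the cylinder at (-0.5, 7.5) is absent (z outside [20.5, 36]); Combining (union): the regions partially overlap — summed areas 253.62 mm² minus the doubly-counted overlap 43.79 mm² gives 209.83 mm² — area = 209.83 mm². At z = 17: the cylinder: section is a regular 32-gon, circumradius r=5 (area = (32/2)·5.000²·sin(360°/32) = 78.04 mm²); the r=7.5 cylinder at (5, 4) gives a regular 32-gon of circumradius 7.5 (constant along its height) (area = (32/2)·7.500²·sin(360°/32) = 175.58 mm²); the cylinder at (-0.5, 7.5) does not reach this height (z outside [20.5, 36]); Combining (union): the regions partially overlap — summed areas 253.62 mm² minus the doubly-counted overlap 43.79 mm² gives 209.83 mm² — area = 209.83 mm². Checking containment: the cross-section at z = 17 is a subset of the cross-section at z = 4.

entirely on top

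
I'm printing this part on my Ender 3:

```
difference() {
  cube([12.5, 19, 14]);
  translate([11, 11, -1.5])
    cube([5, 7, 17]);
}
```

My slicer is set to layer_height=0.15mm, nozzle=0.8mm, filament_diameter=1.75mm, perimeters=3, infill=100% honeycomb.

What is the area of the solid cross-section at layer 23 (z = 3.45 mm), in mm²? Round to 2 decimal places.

227.00 mm²

At z = 3.45 mm: the 12.5×19 cube contributes its full rectangle (area 237.50 mm²); the 5×7 cube at (11, 11) contributes its full rectangle (area 35.00 mm²); Taking the first minus the rest: starting from the 12.5×19 cube (237.50 mm²), the 5×7 cube at (11, 11) partially overlaps it — only the 10.50 mm² overlap (of its 35.00 mm²) is removed, clipping the outline — area = 227.00 mm². Overall, the cross-section is a single solid region. Net area = 227.00 mm².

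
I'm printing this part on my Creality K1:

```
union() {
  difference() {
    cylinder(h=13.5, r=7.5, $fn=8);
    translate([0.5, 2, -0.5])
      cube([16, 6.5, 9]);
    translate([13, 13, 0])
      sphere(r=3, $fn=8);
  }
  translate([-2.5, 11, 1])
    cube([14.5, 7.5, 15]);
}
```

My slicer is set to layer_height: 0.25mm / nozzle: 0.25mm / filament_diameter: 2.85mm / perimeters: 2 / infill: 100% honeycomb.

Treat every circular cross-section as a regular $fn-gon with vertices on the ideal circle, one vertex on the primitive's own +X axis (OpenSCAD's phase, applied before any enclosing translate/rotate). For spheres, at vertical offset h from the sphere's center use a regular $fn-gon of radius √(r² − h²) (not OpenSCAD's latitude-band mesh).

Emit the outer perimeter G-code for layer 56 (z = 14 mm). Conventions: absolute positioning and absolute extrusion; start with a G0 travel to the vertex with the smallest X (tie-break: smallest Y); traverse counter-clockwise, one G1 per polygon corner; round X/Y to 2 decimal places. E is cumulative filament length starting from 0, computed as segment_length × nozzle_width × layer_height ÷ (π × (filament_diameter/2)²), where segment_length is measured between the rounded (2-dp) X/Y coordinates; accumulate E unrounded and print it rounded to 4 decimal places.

G0 X-2.50 Y11.00 Z14.00
G1 X12.00 Y11.00 E0.1421
G1 X12.00 Y18.50 E0.2155
G1 X-2.50 Y18.50 E0.3576
G1 X-2.50 Y11.00 E0.4311

At z = 14 mm: the cylinder does not reach this height (z outside [0, 13.5]); the cube at (0.5, 2) is absent (z outside [-0.5, 8.5]); the sphere at (13, 13) does not reach this height (|z−center|=14.000 > r=3); Taking the first minus the rest: the first operand is absent here, so nothing remains; the 14.5×7.5 cube at (-2.5, 11) contributes its full rectangle; Merging all regions: only the 14.5×7.5 cube at (-2.5, 11) is present, so the union is just that shape — 1 connected region. The outline is a single polygon with 4 vertices. Extrusion per mm of travel: 0.25 × 0.25 / (π × 1.425²) = 0.009797. Accumulating E over each segment gives final E = 0.4311.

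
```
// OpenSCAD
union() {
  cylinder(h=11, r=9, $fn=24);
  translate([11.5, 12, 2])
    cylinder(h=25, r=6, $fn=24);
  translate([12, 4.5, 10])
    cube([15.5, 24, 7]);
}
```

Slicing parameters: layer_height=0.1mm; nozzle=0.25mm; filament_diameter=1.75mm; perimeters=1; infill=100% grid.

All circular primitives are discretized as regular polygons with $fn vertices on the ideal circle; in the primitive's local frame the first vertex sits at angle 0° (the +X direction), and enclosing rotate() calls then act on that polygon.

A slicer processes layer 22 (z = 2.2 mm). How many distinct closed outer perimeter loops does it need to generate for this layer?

2

At z = 2.2 mm: the r=9 cylinder gives a regular 24-gon of circumradius 9 (constant along its height); the r=6 cylinder at (11.5, 12) gives a regular 24-gon of circumradius 6 (constant along its height); the cube at (12, 4.5) is absent (z outside [10, 17]); Taking the union: the 2 present regions are separate (no shared area or edge), so areas and boundary lengths simply add and each stays a separate island — 2 connected regions. The result has 2 disconnected regions.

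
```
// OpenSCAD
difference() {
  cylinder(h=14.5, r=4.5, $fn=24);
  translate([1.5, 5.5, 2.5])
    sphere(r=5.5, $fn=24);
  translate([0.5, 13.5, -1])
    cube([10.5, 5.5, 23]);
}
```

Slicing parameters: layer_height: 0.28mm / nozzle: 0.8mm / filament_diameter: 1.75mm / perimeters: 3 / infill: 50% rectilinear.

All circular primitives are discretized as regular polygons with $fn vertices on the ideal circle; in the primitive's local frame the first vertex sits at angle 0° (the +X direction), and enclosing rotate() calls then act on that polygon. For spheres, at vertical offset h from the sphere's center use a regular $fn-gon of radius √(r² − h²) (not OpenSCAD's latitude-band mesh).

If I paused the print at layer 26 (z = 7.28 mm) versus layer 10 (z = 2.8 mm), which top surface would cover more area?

Layer 26 (z = 7.28): the r=4.5 cylinder contributes a regular 24-gon of circumradius 4.5 (area = (24/2)·4.500²·sin(360°/24) = 62.89 mm²); the sphere at (1.5, 5.5): section is a regular 24-gon, circumradius = √(r²−h²) = √(5.5²−4.78²) = 2.721 (area = (24/2)·2.721²·sin(360°/24) = 22.99 mm²); the 10.5×5.5 cube at (0.5, 13.5) contributes its full rectangle (area 57.75 mm²); Subtracting the remaining from the first: starting from the r=4.5 cylinder (62.89 mm²), the r=5.5 sphere at (1.5, 5.5) partially overlaps it — only the 4.22 mm² overlap (of its 22.99 mm²) is removed, clipping the outline; the 10.5×5.5 cube at (0.5, 13.5) misses the remaining region (no effect) — area = 58.68 mm². So its area = 58.68 mm². Layer 10 (z = 2.8): the cylinder: section is a regular 24-gon, circumradius r=4.5 (area = (24/2)·4.500²·sin(360°/24) = 62.89 mm²); the r=5.5 sphere at (1.5, 5.5) contributes a regular 24-gon of circumradius √(5.5²−0.3²) = 5.492 (area = (24/2)·5.492²·sin(360°/24) = 93.67 mm²); the cube at (0.5, 13.5) (footprint 10.5×5.5) is included at this height (area 57.75 mm²); Subtracting the remaining from the first: starting from the r=4.5 cylinder (62.89 mm²), the r=5.5 sphere at (1.5, 5.5) partially overlaps it — only the 23.95 mm² overlap (of its 93.67 mm²) is removed, clipping the outline; the 10.5×5.5 cube at (0.5, 13.5) misses the remaining region (no effect) — area = 38.94 mm². So its area = 38.94 mm². Layer 26 is larger (58.68 vs 38.94 mm²).

layer 26 (z = 7.28 mm)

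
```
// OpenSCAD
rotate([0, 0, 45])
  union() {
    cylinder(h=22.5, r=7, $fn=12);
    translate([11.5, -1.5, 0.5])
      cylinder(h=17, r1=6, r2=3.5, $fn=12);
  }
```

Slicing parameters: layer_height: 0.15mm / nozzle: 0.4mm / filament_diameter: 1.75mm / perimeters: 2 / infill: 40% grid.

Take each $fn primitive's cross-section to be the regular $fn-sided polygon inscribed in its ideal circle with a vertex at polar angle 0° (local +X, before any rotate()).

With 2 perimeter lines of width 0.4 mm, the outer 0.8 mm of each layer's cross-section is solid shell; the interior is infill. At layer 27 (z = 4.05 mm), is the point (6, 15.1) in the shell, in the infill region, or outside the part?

outside

At z = 4.05 mm: the cylinder: section is a regular 12-gon, circumradius r=7; the cone at (11.5, -1.5) (r1=6→r2=3.5) has section circumradius 5.478 here — a regular 12-gon; Merging all regions: the regions partially overlap (shared area 1.48 mm²), so overlapping operands fuse into one piece — 1 connected region; (whole slice rotated 45° about Z — lengths, areas and connectivity unchanged). Overall, the cross-section is a single solid region. Undo the 45° rotation: the query point maps to (14.920, 6.435) in the un-rotated model frame. The nearest boundary edge runs (11.50, 3.98)→(14.24, 3.24); distance from the point to it = 3.26 mm. The point is not inside any of the regions above, so it lies outside the cross-section (3.26 mm from the nearest boundary).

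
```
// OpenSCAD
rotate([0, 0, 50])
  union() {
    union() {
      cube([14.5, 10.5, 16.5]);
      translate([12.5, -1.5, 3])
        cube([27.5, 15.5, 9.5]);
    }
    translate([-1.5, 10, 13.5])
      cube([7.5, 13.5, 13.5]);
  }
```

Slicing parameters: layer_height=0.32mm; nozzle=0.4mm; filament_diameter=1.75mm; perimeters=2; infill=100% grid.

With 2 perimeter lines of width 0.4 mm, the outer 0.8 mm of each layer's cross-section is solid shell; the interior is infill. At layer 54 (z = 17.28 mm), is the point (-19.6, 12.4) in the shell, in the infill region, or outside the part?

At z = 17.28 mm: the cube does not reach this height (z outside [0, 16.5]); the cube at (12.5, -1.5) is not intersected at this z (z outside [3, 12.5]); Merging all regions: nothing is present at this height; the 7.5×13.5 cube at (-1.5, 10) contributes its full rectangle; Combining (union): only the 7.5×13.5 cube at (-1.5, 10) is present, so the union is just that shape — 1 connected region; (rotated 50° about Z; rotation is an isometry so areas/perimeters/island counts are preserved). Overall, the cross-section is a single solid region. Undo the 50° rotation: the query point maps to (-3.100, 22.985) in the un-rotated model frame. The nearest boundary edge runs (-1.50, 23.50)→(-1.50, 10.00); distance from the point to it = 1.60 mm. The point is not inside any of the regions above, so it lies outside the cross-section (1.60 mm from the nearest boundary).

outside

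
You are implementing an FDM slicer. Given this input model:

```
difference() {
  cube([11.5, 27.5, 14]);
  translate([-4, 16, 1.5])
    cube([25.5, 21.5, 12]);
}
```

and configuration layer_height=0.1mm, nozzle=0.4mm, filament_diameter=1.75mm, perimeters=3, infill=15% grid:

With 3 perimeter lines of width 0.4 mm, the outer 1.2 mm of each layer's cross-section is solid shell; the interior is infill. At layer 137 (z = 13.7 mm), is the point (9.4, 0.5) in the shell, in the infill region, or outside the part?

At z = 13.7 mm: the cube (footprint 11.5×27.5) is included at this height; the cube at (-4, 16) is not intersected at this z (z outside [1.5, 13.5]); Subtracting the remaining from the first: none of the subtracted shapes is present at this height, so the 11.5×27.5 cube is unchanged — 1 connected region. Overall, the cross-section is a single solid region. The nearest boundary edge runs (0.00, 0.00)→(11.50, 0.00); distance from the point to it = 0.50 mm. The point is inside the cross-section, 0.50 mm from the nearest boundary — within the 1.2 mm shell band (3 × 0.4).

shell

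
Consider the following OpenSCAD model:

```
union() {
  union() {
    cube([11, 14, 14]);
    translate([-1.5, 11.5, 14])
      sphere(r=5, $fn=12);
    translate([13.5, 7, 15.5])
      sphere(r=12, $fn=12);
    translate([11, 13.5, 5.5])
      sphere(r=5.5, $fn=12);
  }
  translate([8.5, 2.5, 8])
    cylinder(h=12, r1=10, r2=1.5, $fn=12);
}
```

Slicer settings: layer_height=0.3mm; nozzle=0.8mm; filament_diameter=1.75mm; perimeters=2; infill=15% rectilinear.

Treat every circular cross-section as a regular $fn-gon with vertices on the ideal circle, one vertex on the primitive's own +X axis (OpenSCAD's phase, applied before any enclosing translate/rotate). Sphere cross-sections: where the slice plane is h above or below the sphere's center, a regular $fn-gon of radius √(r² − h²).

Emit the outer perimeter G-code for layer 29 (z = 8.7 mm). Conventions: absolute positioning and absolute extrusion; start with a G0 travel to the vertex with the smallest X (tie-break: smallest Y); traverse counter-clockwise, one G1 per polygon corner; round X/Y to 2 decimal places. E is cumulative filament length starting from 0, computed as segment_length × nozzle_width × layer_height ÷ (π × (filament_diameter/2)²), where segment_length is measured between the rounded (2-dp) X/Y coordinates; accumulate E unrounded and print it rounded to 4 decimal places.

G0 X-1.00 Y2.50 Z8.70
G1 X0.27 Y-2.25 E0.4906
G1 X3.75 Y-5.73 E0.9817
G1 X8.50 Y-7.00 E1.4723
G1 X13.25 Y-5.73 E1.9629
G1 X16.73 Y-2.25 E2.4539
G1 X16.80 Y-2.00 E2.4799
G1 X18.44 Y-1.56 E2.6493
G1 X22.06 Y2.06 E3.1601
G1 X23.39 Y7.00 E3.6706
G1 X22.06 Y11.94 E4.1810
G1 X18.44 Y15.56 E4.6919
G1 X13.80 Y16.81 E5.1713
G1 X13.24 Y17.37 E5.2504
G1 X11.00 Y17.97 E5.4818
G1 X8.76 Y17.37 E5.7131
G1 X7.13 Y15.74 E5.9431
G1 X6.66 Y14.00 E6.1230
G1 X0.00 Y14.00 E6.7875
G1 X0.00 Y6.25 E7.5608
G1 X-1.00 Y2.50 E7.9481

At z = 8.7 mm: the 11×14 cube contributes its full rectangle; the sphere at (-1.5, 11.5) is absent (|z−center|=5.300 > r=5); the r=12 sphere at (13.5, 7) contributes a regular 12-gon of circumradius √(12²−6.8²) = 9.887; the r=5.5 sphere at (11, 13.5) contributes a regular 12-gon of circumradius √(5.5²−3.2²) = 4.473; Merging all regions: the regions partially overlap (shared area 137.54 mm²), so overlapping operands fuse into one piece — 1 connected region; the cone at (8.5, 2.5) (r1=10→r2=1.5) has section circumradius 9.504 here — a regular 12-gon; Taking the union: the regions partially overlap (shared area 198.61 mm²), so overlapping operands fuse into one piece — 1 connected region. The outline is a single polygon with 20 vertices. Extrusion per mm of travel: 0.8 × 0.3 / (π × 0.875²) = 0.099780. Accumulating E over each segment gives final E = 7.9481.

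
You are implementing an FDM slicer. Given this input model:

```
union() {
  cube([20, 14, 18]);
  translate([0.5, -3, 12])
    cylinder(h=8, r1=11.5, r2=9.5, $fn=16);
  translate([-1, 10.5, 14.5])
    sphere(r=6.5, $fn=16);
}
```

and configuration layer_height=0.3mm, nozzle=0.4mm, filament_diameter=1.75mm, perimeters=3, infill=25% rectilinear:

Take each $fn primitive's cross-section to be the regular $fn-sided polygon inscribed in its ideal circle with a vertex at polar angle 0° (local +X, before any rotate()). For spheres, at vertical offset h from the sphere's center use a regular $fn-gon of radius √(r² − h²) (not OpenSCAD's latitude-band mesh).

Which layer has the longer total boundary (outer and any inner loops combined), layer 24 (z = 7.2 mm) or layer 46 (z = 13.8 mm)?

layer 46 (z = 13.8 mm)

Layer 24 (z = 7.2): the cube (footprint 20×14) is included at this height (perimeter 68.00 mm); the cone at (0.5, -3) is not intersected at this z (z outside [12, 20]); the sphere at (-1, 10.5) is not intersected at this z (|z−center|=7.300 > r=6.5); Taking the union: only the 20×14 cube is present, so the union is just that shape — boundary = 68.00 mm. So its perimeter = 68.00 mm. Layer 46 (z = 13.8): the cube (footprint 20×14) is included at this height (perimeter 68.00 mm); the cone at (0.5, -3) (r1=11.5→r2=9.5) has section circumradius 11.050 here — a regular 16-gon (perimeter = 2·16·11.050·sin(180°/16) = 68.98 mm); the r=6.5 sphere at (-1, 10.5) contributes a regular 16-gon of circumradius √(6.5²−0.7²) = 6.462 (perimeter = 2·16·6.462·sin(180°/16) = 40.34 mm); Merging all regions: the regions partially overlap (shared area 123.15 mm²), so the edge portions inside another operand are dropped and the merged outline is re-measured after clipping — boundary = 108.42 mm. So its perimeter = 108.42 mm. Layer 46 is larger (108.42 vs 68.00 mm).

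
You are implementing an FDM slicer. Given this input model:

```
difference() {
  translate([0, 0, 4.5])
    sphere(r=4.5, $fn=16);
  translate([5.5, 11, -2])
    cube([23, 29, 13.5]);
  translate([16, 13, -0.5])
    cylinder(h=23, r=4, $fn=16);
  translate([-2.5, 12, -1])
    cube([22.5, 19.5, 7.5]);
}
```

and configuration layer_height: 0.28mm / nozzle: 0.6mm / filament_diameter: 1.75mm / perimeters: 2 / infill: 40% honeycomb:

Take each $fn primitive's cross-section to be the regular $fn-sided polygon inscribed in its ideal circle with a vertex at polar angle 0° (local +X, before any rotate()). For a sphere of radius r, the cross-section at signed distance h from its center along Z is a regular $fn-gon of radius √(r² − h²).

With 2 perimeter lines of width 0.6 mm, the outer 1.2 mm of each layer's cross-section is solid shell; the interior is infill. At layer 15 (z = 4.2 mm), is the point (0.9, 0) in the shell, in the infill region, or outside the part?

At z = 4.2 mm: the r=4.5 sphere slices to a regular 16-gon of circumradius 4.490 (√(r²−h²) with h=0.3 from center); the 23×29 cube at (5.5, 11) contributes its full rectangle; the cylinder at (16, 13): section is a regular 16-gon, circumradius r=4; the cube at (-2.5, 12) is present — its section is the full 22.5×19.5 rectangle; Taking the first minus the rest: starting from the r=4.5 sphere, the 23×29 cube at (5.5, 11) misses the remaining region (no effect); the r=4 cylinder at (16, 13) misses the remaining region (no effect); the 22.5×19.5 cube at (-2.5, 12) misses the remaining region (no effect) — 1 connected region. Overall, the cross-section is a single solid region. The nearest boundary edge runs (4.49, 0.00)→(4.15, -1.72); distance from the point to it = 3.52 mm. The point is inside the cross-section and 3.52 mm from the nearest boundary — more than the 1.2 mm shell width (2 × 0.6), so it's in the infill interior.

infill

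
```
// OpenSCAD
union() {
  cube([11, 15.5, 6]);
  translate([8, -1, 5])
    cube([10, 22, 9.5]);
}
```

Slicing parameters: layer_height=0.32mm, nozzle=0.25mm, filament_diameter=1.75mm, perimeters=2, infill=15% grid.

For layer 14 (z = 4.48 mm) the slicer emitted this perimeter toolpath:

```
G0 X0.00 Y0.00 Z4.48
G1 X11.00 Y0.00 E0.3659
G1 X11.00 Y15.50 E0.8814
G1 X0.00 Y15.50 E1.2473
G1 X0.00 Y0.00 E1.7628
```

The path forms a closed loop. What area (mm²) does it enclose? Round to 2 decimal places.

Apply the shoelace formula to the sequence of (X, Y) vertices; enclosed area = 170.50 mm².

170.50 mm²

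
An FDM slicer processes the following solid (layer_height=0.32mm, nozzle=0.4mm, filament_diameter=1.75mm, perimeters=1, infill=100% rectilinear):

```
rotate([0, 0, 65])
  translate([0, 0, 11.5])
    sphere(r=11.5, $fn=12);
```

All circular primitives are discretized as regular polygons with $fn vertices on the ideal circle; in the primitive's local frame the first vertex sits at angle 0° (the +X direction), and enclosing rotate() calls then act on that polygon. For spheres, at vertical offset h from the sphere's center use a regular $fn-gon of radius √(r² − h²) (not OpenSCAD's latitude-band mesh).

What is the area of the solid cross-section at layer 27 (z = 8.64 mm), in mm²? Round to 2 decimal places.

At z = 8.64 mm: the r=11.5 sphere slices to a regular 12-gon of circumradius 11.139 (√(r²−h²) with h=2.86 from center) (area = (12/2)·11.139²·sin(360°/12) = 372.21 mm²); (whole slice rotated 65° about Z — lengths, areas and connectivity unchanged). Overall, the cross-section is a single solid region. Net area = 372.21 mm².

372.21 mm²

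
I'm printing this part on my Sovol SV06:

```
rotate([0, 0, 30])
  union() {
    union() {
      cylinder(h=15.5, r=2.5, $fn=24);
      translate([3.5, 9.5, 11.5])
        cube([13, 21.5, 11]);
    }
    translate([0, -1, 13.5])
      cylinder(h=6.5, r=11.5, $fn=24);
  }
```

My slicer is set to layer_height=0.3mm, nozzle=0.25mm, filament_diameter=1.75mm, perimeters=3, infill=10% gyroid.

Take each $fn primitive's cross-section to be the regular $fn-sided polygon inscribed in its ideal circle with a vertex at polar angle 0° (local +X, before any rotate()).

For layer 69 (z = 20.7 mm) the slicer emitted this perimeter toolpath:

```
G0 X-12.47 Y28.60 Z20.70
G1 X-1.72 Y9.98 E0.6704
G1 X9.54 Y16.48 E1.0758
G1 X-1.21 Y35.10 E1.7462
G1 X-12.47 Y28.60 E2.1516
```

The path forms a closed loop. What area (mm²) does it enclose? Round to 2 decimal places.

279.54 mm²

Apply the shoelace formula to the sequence of (X, Y) vertices; enclosed area = 279.54 mm².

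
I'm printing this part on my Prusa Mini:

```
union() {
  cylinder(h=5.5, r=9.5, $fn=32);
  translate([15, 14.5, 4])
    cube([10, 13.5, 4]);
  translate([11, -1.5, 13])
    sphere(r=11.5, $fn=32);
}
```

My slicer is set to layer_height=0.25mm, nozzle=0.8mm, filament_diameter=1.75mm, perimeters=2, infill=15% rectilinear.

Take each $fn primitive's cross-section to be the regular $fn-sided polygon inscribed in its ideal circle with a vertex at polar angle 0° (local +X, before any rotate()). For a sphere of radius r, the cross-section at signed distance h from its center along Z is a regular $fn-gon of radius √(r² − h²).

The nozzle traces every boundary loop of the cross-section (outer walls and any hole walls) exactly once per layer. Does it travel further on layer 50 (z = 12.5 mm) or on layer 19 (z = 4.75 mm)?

Layer 50 (z = 12.5): the cylinder does not reach this height (z outside [0, 5.5]); the cube at (15, 14.5) is not intersected at this z (z outside [4, 8]); the r=11.5 sphere at (11, -1.5) slices to a regular 32-gon of circumradius 11.489 (√(r²−h²) with h=0.5 from center) (perimeter = 2·32·11.489·sin(180°/32) = 72.07 mm); Combining (union): only the r=11.5 sphere at (11, -1.5) is present, so the union is just that shape — boundary = 72.07 mm. So its perimeter = 72.07 mm. Layer 19 (z = 4.75): the r=9.5 cylinder contributes a regular 32-gon of circumradius 9.5 (perimeter = 2·32·9.500·sin(180°/32) = 59.59 mm); the cube at (15, 14.5) is present — its section is the full 10×13.5 rectangle (perimeter 47.00 mm); the r=11.5 sphere at (11, -1.5) contributes a regular 32-gon of circumradius √(11.5²−8.25²) = 8.012 (perimeter = 2·32·8.012·sin(180°/32) = 50.26 mm); Combining (union): the regions partially overlap (shared area 59.15 mm²), so the edge portions inside another operand are dropped and the merged outline is re-measured after clipping — boundary = 126.21 mm. So its perimeter = 126.21 mm. Layer 19 is larger (126.21 vs 72.07 mm).

layer 19 (z = 4.75 mm)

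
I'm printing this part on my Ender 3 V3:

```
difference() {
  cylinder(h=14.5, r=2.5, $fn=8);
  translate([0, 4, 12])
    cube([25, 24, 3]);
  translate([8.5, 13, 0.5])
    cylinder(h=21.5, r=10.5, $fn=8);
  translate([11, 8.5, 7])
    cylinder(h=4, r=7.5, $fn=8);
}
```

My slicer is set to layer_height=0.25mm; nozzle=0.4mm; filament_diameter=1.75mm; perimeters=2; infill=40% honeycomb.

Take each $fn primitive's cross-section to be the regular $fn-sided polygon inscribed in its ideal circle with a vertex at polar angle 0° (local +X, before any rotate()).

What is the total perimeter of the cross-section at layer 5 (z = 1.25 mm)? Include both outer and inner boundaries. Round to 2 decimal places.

At z = 1.25 mm: the cylinder: section is a regular 8-gon, circumradius r=2.5 (perimeter = 2·8·2.500·sin(180°/8) = 15.31 mm); the cube at (0, 4) is absent (z outside [12, 15]); the r=10.5 cylinder at (8.5, 13) gives a regular 8-gon of circumradius 10.5 (constant along its height) (perimeter = 2·8·10.500·sin(180°/8) = 64.29 mm); the cylinder at (11, 8.5) is absent (z outside [7, 11]); After the difference (first − rest): starting from the r=2.5 cylinder, the r=10.5 cylinder at (8.5, 13) misses the remaining region (no effect) — boundary = 15.31 mm. Overall, the cross-section is a single solid region. Total boundary length (outer) = 15.31 mm.

15.31 mm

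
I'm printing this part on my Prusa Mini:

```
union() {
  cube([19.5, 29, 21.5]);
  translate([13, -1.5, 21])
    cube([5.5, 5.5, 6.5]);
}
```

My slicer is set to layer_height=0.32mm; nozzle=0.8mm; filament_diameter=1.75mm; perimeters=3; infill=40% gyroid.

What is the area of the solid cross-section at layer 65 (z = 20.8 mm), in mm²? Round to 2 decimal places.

565.50 mm²

At z = 20.8 mm: the cube (footprint 19.5×29) is included at this height (area 565.50 mm²); the cube at (13, -1.5) does not reach this height (z outside [21, 27.5]); Combining (union): only the 19.5×29 cube is present, so the union is just that shape — area = 565.50 mm². Overall, the cross-section is a single solid region. Net area = 565.50 mm².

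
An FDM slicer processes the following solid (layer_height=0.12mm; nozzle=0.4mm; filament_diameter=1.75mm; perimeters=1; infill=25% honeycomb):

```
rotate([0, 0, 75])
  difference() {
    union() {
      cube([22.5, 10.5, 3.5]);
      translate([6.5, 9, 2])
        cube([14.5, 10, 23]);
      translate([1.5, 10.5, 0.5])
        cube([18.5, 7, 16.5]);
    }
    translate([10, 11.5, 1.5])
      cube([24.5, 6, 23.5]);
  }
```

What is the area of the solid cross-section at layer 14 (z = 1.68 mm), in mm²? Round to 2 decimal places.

305.75 mm²

At z = 1.68 mm: the cube is present — its section is the full 22.5×10.5 rectangle (area 236.25 mm²); the cube at (6.5, 9) is absent (z outside [2, 25]); the 18.5×7 cube at (1.5, 10.5) contributes its full rectangle (area 129.50 mm²); Combining (union): the 2 present regions share edge segments without overlapping in area, so areas simply add but the touching pieces fuse into one outline (the shared edge portions become interior and drop out of the boundary) — area = 365.75 mm²; the 24.5×6 cube at (10, 11.5) contributes its full rectangle (area 147.00 mm²); Taking the first minus the rest: starting from the result so far (365.75 mm²), the 24.5×6 cube at (10, 11.5) partially overlaps it — only the 60.00 mm² overlap (of its 147.00 mm²) is removed, clipping the outline — area = 305.75 mm²; (rotated 75° about Z; rotation is an isometry so areas/perimeters/island counts are preserved). Overall, the cross-section is a single solid region. Net area = 305.75 mm².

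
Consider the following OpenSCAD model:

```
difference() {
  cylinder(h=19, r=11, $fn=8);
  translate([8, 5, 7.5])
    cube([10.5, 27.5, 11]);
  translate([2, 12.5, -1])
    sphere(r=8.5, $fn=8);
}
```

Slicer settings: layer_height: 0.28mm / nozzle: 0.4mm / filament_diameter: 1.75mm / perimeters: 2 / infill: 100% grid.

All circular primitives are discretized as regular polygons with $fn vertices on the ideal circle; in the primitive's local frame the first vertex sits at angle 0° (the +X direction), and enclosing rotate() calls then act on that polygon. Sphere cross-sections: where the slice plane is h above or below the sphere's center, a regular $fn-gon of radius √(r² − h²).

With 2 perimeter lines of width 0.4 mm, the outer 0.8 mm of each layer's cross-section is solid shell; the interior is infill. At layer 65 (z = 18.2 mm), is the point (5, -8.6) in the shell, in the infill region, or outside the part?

shell

At z = 18.2 mm: the cylinder: section is a regular 8-gon, circumradius r=11; the cube at (8, 5) is present — its section is the full 10.5×27.5 rectangle; the sphere at (2, 12.5) is not intersected at this z (|z−center|=19.200 > r=8.5); Subtracting the remaining from the first: starting from the r=11 cylinder, the 10.5×27.5 cube at (8, 5) partially overlaps it — only the 1.04 mm² overlap (of its 288.75 mm²) is removed, clipping the outline — 1 connected region. Overall, the cross-section is a single solid region. The nearest boundary edge runs (7.78, -7.78)→(-0.00, -11.00); distance from the point to it = 0.30 mm. The point is inside the cross-section, 0.30 mm from the nearest boundary — within the 0.8 mm shell band (2 × 0.4).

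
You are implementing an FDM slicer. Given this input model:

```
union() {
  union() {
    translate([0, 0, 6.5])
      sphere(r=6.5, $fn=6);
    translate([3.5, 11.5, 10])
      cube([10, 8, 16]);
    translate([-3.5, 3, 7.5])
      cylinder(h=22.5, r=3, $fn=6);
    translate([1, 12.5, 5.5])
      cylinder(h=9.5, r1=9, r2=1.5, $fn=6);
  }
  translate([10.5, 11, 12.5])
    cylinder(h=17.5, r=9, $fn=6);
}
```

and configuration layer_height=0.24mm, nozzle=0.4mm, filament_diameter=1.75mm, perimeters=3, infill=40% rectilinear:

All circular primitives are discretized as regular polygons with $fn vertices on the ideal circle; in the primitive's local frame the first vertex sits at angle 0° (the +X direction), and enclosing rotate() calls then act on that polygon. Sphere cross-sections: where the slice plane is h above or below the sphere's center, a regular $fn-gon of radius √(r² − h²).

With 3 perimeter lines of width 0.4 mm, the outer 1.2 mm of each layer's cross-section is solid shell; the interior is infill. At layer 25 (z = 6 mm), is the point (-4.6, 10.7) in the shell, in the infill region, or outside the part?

infill

At z = 6 mm: the sphere: section is a regular 6-gon, circumradius = √(r²−h²) = √(6.5²−0.5²) = 6.481; the cube at (3.5, 11.5) does not reach this height (z outside [10, 26]); the cylinder at (-3.5, 3) is not intersected at this z (z outside [7.5, 30]); the cone at (1, 12.5) contributes a regular 6-gon of circumradius 8.605 (interpolated between r1=9 and r2=1.5 at t=0.053); Merging all regions: the regions partially overlap (shared area 3.81 mm²), so overlapping operands fuse into one piece — 1 connected region; the cylinder at (10.5, 11) is not intersected at this z (z outside [12.5, 30]); Merging all regions: only that combined region is present, so the union is just that shape — 1 connected region. Overall, the cross-section is a single solid region. The nearest boundary edge runs (-3.43, 5.28)→(-7.61, 12.50); distance from the point to it = 1.70 mm. The point is inside the cross-section and 1.70 mm from the nearest boundary — more than the 1.2 mm shell width (3 × 0.4), so it's in the infill interior.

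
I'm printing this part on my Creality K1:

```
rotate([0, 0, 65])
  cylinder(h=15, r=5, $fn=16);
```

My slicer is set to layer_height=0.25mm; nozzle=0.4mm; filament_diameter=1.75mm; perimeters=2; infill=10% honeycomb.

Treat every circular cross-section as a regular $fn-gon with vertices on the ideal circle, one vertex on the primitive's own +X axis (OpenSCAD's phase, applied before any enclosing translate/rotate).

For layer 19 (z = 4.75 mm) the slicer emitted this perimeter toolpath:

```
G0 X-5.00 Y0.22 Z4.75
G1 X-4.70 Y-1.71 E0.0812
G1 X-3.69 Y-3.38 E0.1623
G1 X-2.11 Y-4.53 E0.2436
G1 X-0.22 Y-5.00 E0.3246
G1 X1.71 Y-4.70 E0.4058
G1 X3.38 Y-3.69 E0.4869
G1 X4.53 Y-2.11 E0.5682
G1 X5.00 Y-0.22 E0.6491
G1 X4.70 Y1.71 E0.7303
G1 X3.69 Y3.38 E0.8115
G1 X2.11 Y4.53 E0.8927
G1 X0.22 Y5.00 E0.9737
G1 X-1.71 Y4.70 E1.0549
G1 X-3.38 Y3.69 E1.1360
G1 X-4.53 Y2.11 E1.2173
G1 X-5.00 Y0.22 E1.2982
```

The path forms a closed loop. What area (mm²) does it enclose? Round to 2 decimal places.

76.59 mm²

Apply the shoelace formula to the sequence of (X, Y) vertices; enclosed area = 76.59 mm².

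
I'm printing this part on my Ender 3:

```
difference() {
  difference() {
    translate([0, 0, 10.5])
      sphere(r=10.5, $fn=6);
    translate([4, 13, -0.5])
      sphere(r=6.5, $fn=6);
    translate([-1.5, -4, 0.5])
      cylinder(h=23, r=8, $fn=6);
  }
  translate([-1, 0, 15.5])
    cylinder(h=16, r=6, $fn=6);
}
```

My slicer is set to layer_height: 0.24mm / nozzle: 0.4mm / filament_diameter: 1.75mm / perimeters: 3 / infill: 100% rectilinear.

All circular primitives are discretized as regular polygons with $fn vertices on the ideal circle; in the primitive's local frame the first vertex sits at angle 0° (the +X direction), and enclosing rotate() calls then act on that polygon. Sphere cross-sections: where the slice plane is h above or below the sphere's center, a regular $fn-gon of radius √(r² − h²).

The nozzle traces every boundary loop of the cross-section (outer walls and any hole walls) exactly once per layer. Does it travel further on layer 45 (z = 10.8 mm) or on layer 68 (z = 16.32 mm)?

layer 45 (z = 10.8 mm)

Layer 45 (z = 10.8): the r=10.5 sphere slices to a regular 6-gon of circumradius 10.496 (√(r²−h²) with h=0.3 from center) (perimeter = 2·6·10.496·sin(180°/6) = 62.97 mm); the sphere at (4, 13) does not reach this height (|z−center|=11.300 > r=6.5); the cylinder at (-1.5, -4): section is a regular 6-gon, circumradius r=8 (perimeter = 2·6·8.000·sin(180°/6) = 48.00 mm); Subtracting the remaining from the first: starting from the r=10.5 sphere, the r=8 cylinder at (-1.5, -4) partially overlaps it — only the 142.18 mm² overlap (of its 166.28 mm²) is removed, clipping the outline — boundary = 75.54 mm; the cylinder at (-1, 0) does not reach this height (z outside [15.5, 31.5]); Subtracting the remaining from the first: none of the subtracted shapes is present at this height, so the result so far is unchanged — boundary = 75.54 mm. So its perimeter = 75.54 mm. Layer 68 (z = 16.32): the r=10.5 sphere slices to a regular 6-gon of circumradius 8.739 (√(r²−h²) with h=5.82 from center) (perimeter = 2·6·8.739·sin(180°/6) = 52.44 mm); the sphere at (4, 13) is not intersected at this z (|z−center|=16.820 > r=6.5); the cylinder at (-1.5, -4): section is a regular 6-gon, circumradius r=8 (perimeter = 2·6·8.000·sin(180°/6) = 48.00 mm); Subtracting the remaining from the first: starting from the r=10.5 sphere, the r=8 cylinder at (-1.5, -4) partially overlaps it — only the 117.59 mm² overlap (of its 166.28 mm²) is removed, clipping the outline — boundary = 53.18 mm; the cylinder at (-1, 0): section is a regular 6-gon, circumradius r=6 (perimeter = 2·6·6.000·sin(180°/6) = 36.00 mm); After the difference (first − rest): starting from that combined region, the r=6 cylinder at (-1, 0) partially overlaps it — only the 19.23 mm² overlap (of its 93.53 mm²) is removed, clipping the outline — boundary = 56.60 mm. So its perimeter = 56.60 mm. Layer 45 is larger (75.54 vs 56.60 mm).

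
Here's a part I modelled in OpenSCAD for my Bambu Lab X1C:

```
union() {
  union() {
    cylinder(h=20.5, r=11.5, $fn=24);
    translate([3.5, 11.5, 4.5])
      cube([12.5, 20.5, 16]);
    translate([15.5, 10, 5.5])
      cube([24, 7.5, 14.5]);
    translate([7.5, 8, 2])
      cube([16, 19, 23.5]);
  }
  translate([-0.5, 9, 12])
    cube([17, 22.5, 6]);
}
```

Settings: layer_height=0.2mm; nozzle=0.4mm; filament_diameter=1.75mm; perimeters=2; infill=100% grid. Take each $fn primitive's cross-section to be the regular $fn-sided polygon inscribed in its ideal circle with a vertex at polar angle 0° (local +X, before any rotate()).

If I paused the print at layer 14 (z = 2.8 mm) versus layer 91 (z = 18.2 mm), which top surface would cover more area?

layer 91 (z = 18.2 mm)

Layer 14 (z = 2.8): the r=11.5 cylinder gives a regular 24-gon of circumradius 11.5 (constant along its height) (area = (24/2)·11.500²·sin(360°/24) = 410.75 mm²); the cube at (3.5, 11.5) is not intersected at this z (z outside [4.5, 20.5]); the cube at (15.5, 10) is not intersected at this z (z outside [5.5, 20]); the 16×19 cube at (7.5, 8) contributes its full rectangle (area 304.00 mm²); Merging all regions: the regions partially overlap — summed areas 714.75 mm² minus the doubly-counted overlap 0.24 mm² gives 714.50 mm² — area = 714.50 mm²; the cube at (-0.5, 9) is not intersected at this z (z outside [12, 18]); Taking the union: only the result so far is present, so the union is just that shape — area = 714.50 mm². So its area = 714.50 mm². Layer 91 (z = 18.2): the r=11.5 cylinder contributes a regular 24-gon of circumradius 11.5 (area = (24/2)·11.500²·sin(360°/24) = 410.75 mm²); the cube at (3.5, 11.5) (footprint 12.5×20.5) is included at this height (area 256.25 mm²); the 24×7.5 cube at (15.5, 10) contributes its full rectangle (area 180.00 mm²); the 16×19 cube at (7.5, 8) contributes its full rectangle (area 304.00 mm²); Taking the union: the regions partially overlap — summed areas 1151.00 mm² minus the doubly-counted overlap 191.99 mm² gives 959.00 mm² — area = 959.00 mm²; the cube at (-0.5, 9) does not reach this height (z outside [12, 18]); Merging all regions: only the result so far is present, so the union is just that shape — area = 959.00 mm². So its area = 959.00 mm². Layer 91 is larger (959.00 vs 714.50 mm²).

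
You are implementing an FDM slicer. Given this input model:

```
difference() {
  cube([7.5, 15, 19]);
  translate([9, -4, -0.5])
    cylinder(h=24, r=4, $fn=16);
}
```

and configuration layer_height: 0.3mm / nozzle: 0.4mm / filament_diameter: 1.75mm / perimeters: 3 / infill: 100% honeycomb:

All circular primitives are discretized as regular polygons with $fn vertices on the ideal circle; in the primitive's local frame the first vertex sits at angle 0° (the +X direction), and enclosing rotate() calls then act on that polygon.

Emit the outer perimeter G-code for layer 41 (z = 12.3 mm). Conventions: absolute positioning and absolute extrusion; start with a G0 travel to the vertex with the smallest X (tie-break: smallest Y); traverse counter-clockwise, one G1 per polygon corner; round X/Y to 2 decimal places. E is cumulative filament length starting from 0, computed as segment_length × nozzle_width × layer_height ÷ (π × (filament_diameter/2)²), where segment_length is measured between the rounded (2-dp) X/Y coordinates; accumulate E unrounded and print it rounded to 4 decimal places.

G0 X0.00 Y0.00 Z12.30
G1 X7.50 Y0.00 E0.3742
G1 X7.50 Y15.00 E1.1225
G1 X0.00 Y15.00 E1.4967
G1 X0.00 Y0.00 E2.2451

At z = 12.3 mm: the 7.5×15 cube contributes its full rectangle; the r=4 cylinder at (9, -4) gives a regular 16-gon of circumradius 4 (constant along its height); After the difference (first − rest): starting from the 7.5×15 cube, the r=4 cylinder at (9, -4) misses the remaining region (no effect) — 1 connected region. The outline is a single polygon with 4 vertices. Extrusion per mm of travel: 0.4 × 0.3 / (π × 0.875²) = 0.049890. Accumulating E over each segment gives final E = 2.2451.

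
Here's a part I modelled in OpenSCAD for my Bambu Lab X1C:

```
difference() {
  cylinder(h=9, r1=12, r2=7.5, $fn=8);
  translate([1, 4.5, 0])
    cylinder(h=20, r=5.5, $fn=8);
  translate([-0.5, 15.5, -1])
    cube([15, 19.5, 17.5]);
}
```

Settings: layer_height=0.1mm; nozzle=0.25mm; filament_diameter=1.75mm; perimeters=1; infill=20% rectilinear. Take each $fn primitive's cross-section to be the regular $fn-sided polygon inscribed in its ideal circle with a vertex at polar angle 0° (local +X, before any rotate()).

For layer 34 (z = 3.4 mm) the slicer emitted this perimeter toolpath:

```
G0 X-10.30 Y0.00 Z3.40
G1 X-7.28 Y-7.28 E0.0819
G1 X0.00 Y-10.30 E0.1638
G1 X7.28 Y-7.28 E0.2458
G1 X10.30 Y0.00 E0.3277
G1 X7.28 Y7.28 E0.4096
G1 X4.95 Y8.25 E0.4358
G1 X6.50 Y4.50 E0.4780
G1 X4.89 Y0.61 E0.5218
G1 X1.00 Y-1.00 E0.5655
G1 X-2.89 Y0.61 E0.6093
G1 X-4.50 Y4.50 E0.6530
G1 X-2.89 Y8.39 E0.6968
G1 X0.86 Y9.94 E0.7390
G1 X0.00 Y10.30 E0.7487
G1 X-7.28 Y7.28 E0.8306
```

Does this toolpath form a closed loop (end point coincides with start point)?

no

Start point (G0): (-10.30, 0.00). End point (last G1): the path does not return to the start — open.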